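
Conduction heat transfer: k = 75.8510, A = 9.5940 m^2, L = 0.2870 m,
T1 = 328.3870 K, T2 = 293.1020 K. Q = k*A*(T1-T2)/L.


dT = 35.2850 K
Q = 75.8510 * 9.5940 * 35.2850 / 0.2870 = 89468.3133 W

89468.3133 W


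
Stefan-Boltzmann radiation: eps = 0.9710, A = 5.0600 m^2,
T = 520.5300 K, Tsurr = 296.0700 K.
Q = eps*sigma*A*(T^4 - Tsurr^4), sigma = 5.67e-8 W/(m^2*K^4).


T^4 = 7.3415e+10
Tsurr^4 = 7.6838e+09
Q = 0.9710 * 5.67e-8 * 5.0600 * 6.5731e+10 = 18311.4289 W

18311.4289 W


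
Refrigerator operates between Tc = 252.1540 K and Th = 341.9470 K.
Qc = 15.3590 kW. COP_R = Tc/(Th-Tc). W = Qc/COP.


COP = 252.1540 / 89.7930 = 2.8082
W = 15.3590 / 2.8082 = 5.4694 kW

COP = 2.8082, W = 5.4694 kW


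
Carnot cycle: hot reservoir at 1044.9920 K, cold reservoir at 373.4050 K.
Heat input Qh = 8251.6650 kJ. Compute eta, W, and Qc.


eta = 1 - 373.4050/1044.9920 = 0.6427
W = 0.6427 * 8251.6650 = 5303.1133 kJ
Qc = 8251.6650 - 5303.1133 = 2948.5517 kJ

eta = 64.2672%, W = 5303.1133 kJ, Qc = 2948.5517 kJ


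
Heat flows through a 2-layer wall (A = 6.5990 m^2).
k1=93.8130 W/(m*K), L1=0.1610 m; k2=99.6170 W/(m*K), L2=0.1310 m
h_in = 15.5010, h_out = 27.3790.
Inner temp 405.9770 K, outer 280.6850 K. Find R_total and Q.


R_conv_in = 1/(15.5010*6.5990) = 0.0098
R_1 = 0.1610/(93.8130*6.5990) = 0.0003
R_2 = 0.1310/(99.6170*6.5990) = 0.0002
R_conv_out = 1/(27.3790*6.5990) = 0.0055
R_total = 0.0158 K/W
Q = 125.2920 / 0.0158 = 7944.8598 W

R_total = 0.0158 K/W, Q = 7944.8598 W


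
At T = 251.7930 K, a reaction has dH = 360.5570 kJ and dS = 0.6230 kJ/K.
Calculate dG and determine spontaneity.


T*dS = 251.7930 * 0.6230 = 156.8670 kJ
dG = 360.5570 - 156.8670 = 203.6900 kJ (non-spontaneous)

dG = 203.6900 kJ, non-spontaneous


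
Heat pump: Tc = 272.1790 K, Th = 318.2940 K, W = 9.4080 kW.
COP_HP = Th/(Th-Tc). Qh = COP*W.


COP = 318.2940 / 46.1150 = 6.9022
Qh = 6.9022 * 9.4080 = 64.9357 kW

COP = 6.9022, Qh = 64.9357 kW


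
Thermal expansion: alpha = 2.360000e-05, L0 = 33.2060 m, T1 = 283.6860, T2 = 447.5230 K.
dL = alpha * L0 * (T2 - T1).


dT = 163.8370 K
dL = 2.360000e-05 * 33.2060 * 163.8370 = 0.128393 m
L_final = 33.334393 m

dL = 0.128393 m


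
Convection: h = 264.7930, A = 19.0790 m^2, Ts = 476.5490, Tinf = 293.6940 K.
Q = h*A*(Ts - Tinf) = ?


dT = 182.8550 K
Q = 264.7930 * 19.0790 * 182.8550 = 923780.8355 W

923780.8355 W


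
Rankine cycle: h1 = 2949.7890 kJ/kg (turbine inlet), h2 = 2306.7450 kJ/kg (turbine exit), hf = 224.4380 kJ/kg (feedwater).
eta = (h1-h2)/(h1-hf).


W = 643.0440 kJ/kg
Q_in = 2725.3510 kJ/kg
eta = 0.2359 = 23.5949%

eta = 23.5949%


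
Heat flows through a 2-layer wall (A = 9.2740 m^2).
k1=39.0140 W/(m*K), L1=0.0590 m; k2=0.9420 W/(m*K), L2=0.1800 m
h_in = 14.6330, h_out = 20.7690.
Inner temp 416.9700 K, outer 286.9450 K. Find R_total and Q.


R_conv_in = 1/(14.6330*9.2740) = 0.0074
R_1 = 0.0590/(39.0140*9.2740) = 0.0002
R_2 = 0.1800/(0.9420*9.2740) = 0.0206
R_conv_out = 1/(20.7690*9.2740) = 0.0052
R_total = 0.0333 K/W
Q = 130.0250 / 0.0333 = 3901.3922 W

R_total = 0.0333 K/W, Q = 3901.3922 W


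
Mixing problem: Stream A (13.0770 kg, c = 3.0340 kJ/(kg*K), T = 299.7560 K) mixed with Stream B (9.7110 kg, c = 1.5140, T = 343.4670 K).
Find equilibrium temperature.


num = 16942.8123
den = 54.3781
Tf = 311.5743 K

311.5743 K


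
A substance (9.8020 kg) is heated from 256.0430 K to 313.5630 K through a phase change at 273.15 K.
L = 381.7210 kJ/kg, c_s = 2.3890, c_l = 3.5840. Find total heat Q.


Q1 (sensible, solid) = 9.8020 * 2.3890 * 17.1070 = 400.5942 kJ
Q2 (latent) = 9.8020 * 381.7210 = 3741.6292 kJ
Q3 (sensible, liquid) = 9.8020 * 3.5840 * 40.4130 = 1419.7236 kJ
Q_total = 5561.9470 kJ

5561.9470 kJ


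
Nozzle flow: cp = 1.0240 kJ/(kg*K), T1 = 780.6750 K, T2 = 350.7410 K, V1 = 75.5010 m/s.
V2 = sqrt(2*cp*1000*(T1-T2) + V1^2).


dT = 429.9340 K
2*cp*1000*dT = 880504.8320
V1^2 = 5700.4010
V2 = sqrt(886205.2330) = 941.3847 m/s

941.3847 m/s


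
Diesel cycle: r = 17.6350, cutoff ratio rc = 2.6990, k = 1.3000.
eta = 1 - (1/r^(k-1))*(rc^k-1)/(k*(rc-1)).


r^(k-1) = 2.3654
rc^k = 3.6355
eta = 0.4956 = 49.5556%

49.5556%


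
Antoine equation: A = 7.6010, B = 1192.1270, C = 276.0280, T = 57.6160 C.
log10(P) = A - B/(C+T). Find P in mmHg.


C+T = 333.6440
B/(C+T) = 3.5731
log10(P) = 7.6010 - 3.5731 = 4.0279
P = 10^4.0279 = 10664.7108 mmHg

10664.7108 mmHg


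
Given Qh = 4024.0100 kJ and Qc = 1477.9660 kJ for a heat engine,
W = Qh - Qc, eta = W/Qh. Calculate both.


W = 4024.0100 - 1477.9660 = 2546.0440 kJ
eta = 2546.0440 / 4024.0100 = 0.6327 = 63.2713%

W = 2546.0440 kJ, eta = 63.2713%


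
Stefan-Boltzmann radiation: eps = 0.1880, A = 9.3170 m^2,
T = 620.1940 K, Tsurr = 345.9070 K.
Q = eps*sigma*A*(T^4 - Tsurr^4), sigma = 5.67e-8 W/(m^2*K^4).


T^4 = 1.4795e+11
Tsurr^4 = 1.4317e+10
Q = 0.1880 * 5.67e-8 * 9.3170 * 1.3363e+11 = 13271.7152 W

13271.7152 W


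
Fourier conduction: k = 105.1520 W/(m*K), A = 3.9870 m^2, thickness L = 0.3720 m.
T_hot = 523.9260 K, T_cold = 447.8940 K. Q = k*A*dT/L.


dT = 76.0320 K
Q = 105.1520 * 3.9870 * 76.0320 / 0.3720 = 85687.4557 W

85687.4557 W


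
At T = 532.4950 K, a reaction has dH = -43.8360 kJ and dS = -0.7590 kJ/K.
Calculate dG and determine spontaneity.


T*dS = 532.4950 * -0.7590 = -404.1637 kJ
dG = -43.8360 + 404.1637 = 360.3277 kJ (non-spontaneous)

dG = 360.3277 kJ, non-spontaneous


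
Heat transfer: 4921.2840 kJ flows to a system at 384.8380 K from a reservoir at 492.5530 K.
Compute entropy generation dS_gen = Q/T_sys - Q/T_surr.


dS_sys = 4921.2840/384.8380 = 12.7879 kJ/K
dS_surr = -4921.2840/492.5530 = -9.9914 kJ/K
dS_gen = 12.7879 - 9.9914 = 2.7966 kJ/K (irreversible)

dS_gen = 2.7966 kJ/K, irreversible


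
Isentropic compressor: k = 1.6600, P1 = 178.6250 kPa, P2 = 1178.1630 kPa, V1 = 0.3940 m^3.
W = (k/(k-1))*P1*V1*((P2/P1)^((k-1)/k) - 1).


(k-1)/k = 0.3976
(P2/P1)^exp = 2.1171
W = 2.5152 * 178.6250 * 0.3940 * (2.1171 - 1) = 197.7312 kJ

197.7312 kJ


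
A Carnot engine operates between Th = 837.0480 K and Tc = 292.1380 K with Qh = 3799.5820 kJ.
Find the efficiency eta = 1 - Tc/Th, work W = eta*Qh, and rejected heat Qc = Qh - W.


eta = 1 - 292.1380/837.0480 = 0.6510
W = 0.6510 * 3799.5820 = 2473.4904 kJ
Qc = 3799.5820 - 2473.4904 = 1326.0916 kJ

eta = 65.0990%, W = 2473.4904 kJ, Qc = 1326.0916 kJ


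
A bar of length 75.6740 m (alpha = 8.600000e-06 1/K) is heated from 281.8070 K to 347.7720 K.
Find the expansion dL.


dT = 65.9650 K
dL = 8.600000e-06 * 75.6740 * 65.9650 = 0.042930 m
L_final = 75.716930 m

dL = 0.042930 m


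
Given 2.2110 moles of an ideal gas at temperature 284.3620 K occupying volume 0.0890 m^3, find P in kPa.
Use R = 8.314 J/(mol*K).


P = nRT/V = 2.2110 * 8.314 * 284.3620 / 0.0890
= 5227.2145 / 0.0890 = 58732.7473 Pa = 58.7327 kPa

58.7327 kPa


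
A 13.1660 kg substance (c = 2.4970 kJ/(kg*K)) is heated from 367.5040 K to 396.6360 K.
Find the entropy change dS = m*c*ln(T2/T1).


T2/T1 = 1.0793
ln(T2/T1) = 0.0763
dS = 13.1660 * 2.4970 * 0.0763 = 2.5079 kJ/K

2.5079 kJ/K


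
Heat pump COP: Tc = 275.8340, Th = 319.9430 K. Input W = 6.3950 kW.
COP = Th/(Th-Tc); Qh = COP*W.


COP = 319.9430 / 44.1090 = 7.2535
Qh = 7.2535 * 6.3950 = 46.3859 kW

COP = 7.2535, Qh = 46.3859 kW


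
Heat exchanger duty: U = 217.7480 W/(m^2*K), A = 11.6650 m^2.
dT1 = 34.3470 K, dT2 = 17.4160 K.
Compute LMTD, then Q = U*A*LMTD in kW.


LMTD = 24.9306 K
Q = 217.7480 * 11.6650 * 24.9306 = 63324.4728 W = 63.3245 kW

63.3245 kW


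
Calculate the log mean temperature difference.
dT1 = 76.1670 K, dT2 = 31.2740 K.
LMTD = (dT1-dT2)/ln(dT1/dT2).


dT1/dT2 = 2.4355
ln(dT1/dT2) = 0.8901
LMTD = 44.8930 / 0.8901 = 50.4336 K

50.4336 K


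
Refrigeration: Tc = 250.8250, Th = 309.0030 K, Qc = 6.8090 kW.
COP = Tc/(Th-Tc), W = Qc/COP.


COP = 250.8250 / 58.1780 = 4.3113
W = 6.8090 / 4.3113 = 1.5793 kW

COP = 4.3113, W = 1.5793 kW


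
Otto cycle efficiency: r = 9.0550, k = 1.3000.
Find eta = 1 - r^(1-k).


r^(k-1) = 1.9367
eta = 1 - 1/1.9367 = 0.4837 = 48.3663%

48.3663%


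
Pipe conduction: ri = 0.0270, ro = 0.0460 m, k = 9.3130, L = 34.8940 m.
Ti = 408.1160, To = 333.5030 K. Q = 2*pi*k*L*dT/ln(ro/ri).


dT = 74.6130 K
ln(ro/ri) = 0.5328
Q = 2*pi*9.3130*34.8940*74.6130 / 0.5328 = 285934.6725 W

285934.6725 W


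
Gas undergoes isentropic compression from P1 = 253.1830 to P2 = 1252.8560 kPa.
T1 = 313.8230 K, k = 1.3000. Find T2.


(k-1)/k = 0.2308
(P2/P1)^exp = 1.4463
T2 = 313.8230 * 1.4463 = 453.8855 K

453.8855 K


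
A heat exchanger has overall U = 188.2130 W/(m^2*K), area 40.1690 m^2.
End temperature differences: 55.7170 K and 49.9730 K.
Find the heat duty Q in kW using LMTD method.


LMTD = 52.7929 K
Q = 188.2130 * 40.1690 * 52.7929 = 399131.8680 W = 399.1319 kW

399.1319 kW


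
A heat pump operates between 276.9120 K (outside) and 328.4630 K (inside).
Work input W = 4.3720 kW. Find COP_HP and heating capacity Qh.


COP = 328.4630 / 51.5510 = 6.3716
Qh = 6.3716 * 4.3720 = 27.8567 kW

COP = 6.3716, Qh = 27.8567 kW


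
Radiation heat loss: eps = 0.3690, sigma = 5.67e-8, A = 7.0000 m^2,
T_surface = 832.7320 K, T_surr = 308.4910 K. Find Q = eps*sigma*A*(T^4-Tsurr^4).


T^4 = 4.8086e+11
Tsurr^4 = 9.0567e+09
Q = 0.3690 * 5.67e-8 * 7.0000 * 4.7181e+11 = 69098.8545 W

69098.8545 W


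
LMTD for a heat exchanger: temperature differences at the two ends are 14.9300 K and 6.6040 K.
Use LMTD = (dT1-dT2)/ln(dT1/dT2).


dT1/dT2 = 2.2608
ln(dT1/dT2) = 0.8157
LMTD = 8.3260 / 0.8157 = 10.2072 K

10.2072 K


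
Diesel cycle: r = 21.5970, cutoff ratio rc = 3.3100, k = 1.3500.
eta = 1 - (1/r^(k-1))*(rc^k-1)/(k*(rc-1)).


r^(k-1) = 2.9311
rc^k = 5.0323
eta = 0.5589 = 55.8866%

55.8866%


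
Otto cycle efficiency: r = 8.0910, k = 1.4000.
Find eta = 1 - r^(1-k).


r^(k-1) = 2.3078
eta = 1 - 1/2.3078 = 0.5667 = 56.6690%

56.6690%


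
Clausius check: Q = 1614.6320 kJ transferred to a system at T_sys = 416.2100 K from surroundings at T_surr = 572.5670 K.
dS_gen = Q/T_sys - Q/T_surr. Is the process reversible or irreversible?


dS_sys = 1614.6320/416.2100 = 3.8794 kJ/K
dS_surr = -1614.6320/572.5670 = -2.8200 kJ/K
dS_gen = 3.8794 - 2.8200 = 1.0594 kJ/K (irreversible)

dS_gen = 1.0594 kJ/K, irreversible


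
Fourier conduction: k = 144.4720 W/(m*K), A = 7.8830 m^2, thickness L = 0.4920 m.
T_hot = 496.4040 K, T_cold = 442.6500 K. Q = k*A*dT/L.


dT = 53.7540 K
Q = 144.4720 * 7.8830 * 53.7540 / 0.4920 = 124428.7951 W

124428.7951 W


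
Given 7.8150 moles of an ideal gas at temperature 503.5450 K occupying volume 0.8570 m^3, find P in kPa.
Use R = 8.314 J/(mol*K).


P = nRT/V = 7.8150 * 8.314 * 503.5450 / 0.8570
= 32717.2875 / 0.8570 = 38176.5315 Pa = 38.1765 kPa

38.1765 kPa


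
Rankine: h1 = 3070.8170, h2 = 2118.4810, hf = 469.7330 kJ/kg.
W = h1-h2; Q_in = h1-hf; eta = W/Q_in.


W = 952.3360 kJ/kg
Q_in = 2601.0840 kJ/kg
eta = 0.3661 = 36.6130%

eta = 36.6130%


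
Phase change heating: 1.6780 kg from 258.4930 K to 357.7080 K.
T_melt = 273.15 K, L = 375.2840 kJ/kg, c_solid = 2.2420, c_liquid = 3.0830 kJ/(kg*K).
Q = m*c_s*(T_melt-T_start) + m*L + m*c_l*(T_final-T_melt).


Q1 (sensible, solid) = 1.6780 * 2.2420 * 14.6570 = 55.1407 kJ
Q2 (latent) = 1.6780 * 375.2840 = 629.7266 kJ
Q3 (sensible, liquid) = 1.6780 * 3.0830 * 84.5580 = 437.4417 kJ
Q_total = 1122.3090 kJ

1122.3090 kJ


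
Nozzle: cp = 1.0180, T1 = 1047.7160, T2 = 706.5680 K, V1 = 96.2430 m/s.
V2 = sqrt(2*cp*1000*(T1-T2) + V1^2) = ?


dT = 341.1480 K
2*cp*1000*dT = 694577.3280
V1^2 = 9262.7150
V2 = sqrt(703840.0430) = 838.9518 m/s

838.9518 m/s


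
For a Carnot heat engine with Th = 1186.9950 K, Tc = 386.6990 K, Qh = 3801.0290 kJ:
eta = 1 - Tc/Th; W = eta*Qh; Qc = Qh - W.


eta = 1 - 386.6990/1186.9950 = 0.6742
W = 0.6742 * 3801.0290 = 2562.7305 kJ
Qc = 3801.0290 - 2562.7305 = 1238.2985 kJ

eta = 67.4220%, W = 2562.7305 kJ, Qc = 1238.2985 kJ


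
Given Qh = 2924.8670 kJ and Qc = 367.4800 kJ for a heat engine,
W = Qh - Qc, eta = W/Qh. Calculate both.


W = 2924.8670 - 367.4800 = 2557.3870 kJ
eta = 2557.3870 / 2924.8670 = 0.8744 = 87.4360%

W = 2557.3870 kJ, eta = 87.4360%


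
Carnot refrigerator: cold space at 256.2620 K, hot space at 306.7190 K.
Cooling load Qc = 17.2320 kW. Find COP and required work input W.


COP = 256.2620 / 50.4570 = 5.0788
W = 17.2320 / 5.0788 = 3.3929 kW

COP = 5.0788, W = 3.3929 kW


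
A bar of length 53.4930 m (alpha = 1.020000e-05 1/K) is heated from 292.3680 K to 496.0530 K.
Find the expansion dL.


dT = 203.6850 K
dL = 1.020000e-05 * 53.4930 * 203.6850 = 0.111136 m
L_final = 53.604136 m

dL = 0.111136 m


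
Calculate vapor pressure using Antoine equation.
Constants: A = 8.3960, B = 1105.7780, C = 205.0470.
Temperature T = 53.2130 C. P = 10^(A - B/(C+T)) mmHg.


C+T = 258.2600
B/(C+T) = 4.2816
log10(P) = 8.3960 - 4.2816 = 4.1144
P = 10^4.1144 = 13012.2859 mmHg

13012.2859 mmHg


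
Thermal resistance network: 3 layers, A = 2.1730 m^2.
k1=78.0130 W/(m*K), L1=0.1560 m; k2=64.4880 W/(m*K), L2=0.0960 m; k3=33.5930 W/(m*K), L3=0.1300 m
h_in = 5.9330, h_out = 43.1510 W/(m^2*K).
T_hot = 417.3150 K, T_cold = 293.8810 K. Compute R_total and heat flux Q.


R_conv_in = 1/(5.9330*2.1730) = 0.0776
R_1 = 0.1560/(78.0130*2.1730) = 0.0009
R_2 = 0.0960/(64.4880*2.1730) = 0.0007
R_3 = 0.1300/(33.5930*2.1730) = 0.0018
R_conv_out = 1/(43.1510*2.1730) = 0.0107
R_total = 0.0916 K/W
Q = 123.4340 / 0.0916 = 1347.2986 W

R_total = 0.0916 K/W, Q = 1347.2986 W


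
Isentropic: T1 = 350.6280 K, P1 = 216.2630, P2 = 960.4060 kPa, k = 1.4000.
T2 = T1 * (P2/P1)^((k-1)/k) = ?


(k-1)/k = 0.2857
(P2/P1)^exp = 1.5311
T2 = 350.6280 * 1.5311 = 536.8325 K

536.8325 K


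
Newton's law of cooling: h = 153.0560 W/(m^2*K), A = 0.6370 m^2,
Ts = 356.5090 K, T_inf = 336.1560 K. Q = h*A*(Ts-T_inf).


dT = 20.3530 K
Q = 153.0560 * 0.6370 * 20.3530 = 1984.3498 W

1984.3498 W


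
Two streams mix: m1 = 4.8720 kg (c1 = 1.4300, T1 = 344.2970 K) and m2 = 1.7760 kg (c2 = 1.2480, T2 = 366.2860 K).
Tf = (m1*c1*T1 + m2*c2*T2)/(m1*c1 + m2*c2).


num = 3210.5573
den = 9.1834
Tf = 349.6041 K

349.6041 K


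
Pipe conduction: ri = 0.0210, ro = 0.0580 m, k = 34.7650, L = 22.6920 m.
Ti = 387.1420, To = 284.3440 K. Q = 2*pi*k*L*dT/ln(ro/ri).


dT = 102.7980 K
ln(ro/ri) = 1.0159
Q = 2*pi*34.7650*22.6920*102.7980 / 1.0159 = 501556.4123 W

501556.4123 W


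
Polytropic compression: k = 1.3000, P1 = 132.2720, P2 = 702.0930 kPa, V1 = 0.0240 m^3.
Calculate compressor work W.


(k-1)/k = 0.2308
(P2/P1)^exp = 1.4699
W = 4.3333 * 132.2720 * 0.0240 * (1.4699 - 1) = 6.4642 kJ

6.4642 kJ


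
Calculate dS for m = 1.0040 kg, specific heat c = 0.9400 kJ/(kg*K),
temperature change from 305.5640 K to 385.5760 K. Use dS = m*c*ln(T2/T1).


T2/T1 = 1.2619
ln(T2/T1) = 0.2326
dS = 1.0040 * 0.9400 * 0.2326 = 0.2195 kJ/K

0.2195 kJ/K


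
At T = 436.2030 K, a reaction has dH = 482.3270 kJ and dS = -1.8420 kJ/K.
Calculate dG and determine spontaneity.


T*dS = 436.2030 * -1.8420 = -803.4859 kJ
dG = 482.3270 + 803.4859 = 1285.8129 kJ (non-spontaneous)

dG = 1285.8129 kJ, non-spontaneous


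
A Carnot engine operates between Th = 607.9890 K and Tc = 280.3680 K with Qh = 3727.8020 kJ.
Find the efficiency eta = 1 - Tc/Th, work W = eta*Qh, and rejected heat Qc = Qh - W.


eta = 1 - 280.3680/607.9890 = 0.5389
W = 0.5389 * 3727.8020 = 2008.7637 kJ
Qc = 3727.8020 - 2008.7637 = 1719.0383 kJ

eta = 53.8860%, W = 2008.7637 kJ, Qc = 1719.0383 kJ


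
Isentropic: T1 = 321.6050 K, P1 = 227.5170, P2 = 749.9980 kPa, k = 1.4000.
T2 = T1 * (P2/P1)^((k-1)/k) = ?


(k-1)/k = 0.2857
(P2/P1)^exp = 1.4061
T2 = 321.6050 * 1.4061 = 452.2057 K

452.2057 K


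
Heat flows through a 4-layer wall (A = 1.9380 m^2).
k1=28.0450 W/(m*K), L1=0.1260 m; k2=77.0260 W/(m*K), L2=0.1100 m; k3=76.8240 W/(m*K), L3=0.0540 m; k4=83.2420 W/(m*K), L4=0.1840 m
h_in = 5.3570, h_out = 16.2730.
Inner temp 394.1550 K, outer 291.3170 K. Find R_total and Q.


R_conv_in = 1/(5.3570*1.9380) = 0.0963
R_1 = 0.1260/(28.0450*1.9380) = 0.0023
R_2 = 0.1100/(77.0260*1.9380) = 0.0007
R_3 = 0.0540/(76.8240*1.9380) = 0.0004
R_4 = 0.1840/(83.2420*1.9380) = 0.0011
R_conv_out = 1/(16.2730*1.9380) = 0.0317
R_total = 0.1326 K/W
Q = 102.8380 / 0.1326 = 775.6153 W

R_total = 0.1326 K/W, Q = 775.6153 W


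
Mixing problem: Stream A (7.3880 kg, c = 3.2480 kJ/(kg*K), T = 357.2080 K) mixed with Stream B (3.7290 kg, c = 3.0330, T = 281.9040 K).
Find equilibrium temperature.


num = 11759.9935
den = 35.3063
Tf = 333.0850 K

333.0850 K


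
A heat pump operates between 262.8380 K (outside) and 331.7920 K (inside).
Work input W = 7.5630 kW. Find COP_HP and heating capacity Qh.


COP = 331.7920 / 68.9540 = 4.8118
Qh = 4.8118 * 7.5630 = 36.3915 kW

COP = 4.8118, Qh = 36.3915 kW


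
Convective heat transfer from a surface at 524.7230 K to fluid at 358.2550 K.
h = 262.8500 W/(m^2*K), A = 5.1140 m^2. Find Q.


dT = 166.4680 K
Q = 262.8500 * 5.1140 * 166.4680 = 223768.7660 W

223768.7660 W


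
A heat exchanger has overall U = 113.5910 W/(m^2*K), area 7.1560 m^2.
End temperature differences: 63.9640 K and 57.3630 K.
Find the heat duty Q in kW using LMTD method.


LMTD = 60.6036 K
Q = 113.5910 * 7.1560 * 60.6036 = 49262.0693 W = 49.2621 kW

49.2621 kW


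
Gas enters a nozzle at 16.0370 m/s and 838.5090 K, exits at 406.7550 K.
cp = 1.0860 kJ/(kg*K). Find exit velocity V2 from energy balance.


dT = 431.7540 K
2*cp*1000*dT = 937769.6880
V1^2 = 257.1854
V2 = sqrt(938026.8734) = 968.5179 m/s

968.5179 m/s


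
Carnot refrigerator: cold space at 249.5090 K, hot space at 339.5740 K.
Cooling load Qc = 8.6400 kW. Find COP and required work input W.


COP = 249.5090 / 90.0650 = 2.7703
W = 8.6400 / 2.7703 = 3.1188 kW

COP = 2.7703, W = 3.1188 kW


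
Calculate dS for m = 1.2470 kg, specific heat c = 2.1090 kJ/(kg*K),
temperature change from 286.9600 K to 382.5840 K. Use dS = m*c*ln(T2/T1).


T2/T1 = 1.3332
ln(T2/T1) = 0.2876
dS = 1.2470 * 2.1090 * 0.2876 = 0.7564 kJ/K

0.7564 kJ/K


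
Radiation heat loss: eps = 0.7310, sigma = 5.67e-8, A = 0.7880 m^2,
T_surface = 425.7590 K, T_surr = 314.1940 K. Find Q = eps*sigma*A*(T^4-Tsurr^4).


T^4 = 3.2859e+10
Tsurr^4 = 9.7452e+09
Q = 0.7310 * 5.67e-8 * 0.7880 * 2.3114e+10 = 754.9168 W

754.9168 W


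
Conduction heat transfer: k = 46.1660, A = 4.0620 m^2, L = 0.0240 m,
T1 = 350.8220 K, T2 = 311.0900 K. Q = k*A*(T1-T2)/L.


dT = 39.7320 K
Q = 46.1660 * 4.0620 * 39.7320 / 0.0240 = 310449.7764 W

310449.7764 W


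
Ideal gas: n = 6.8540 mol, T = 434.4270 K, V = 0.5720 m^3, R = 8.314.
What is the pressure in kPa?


P = nRT/V = 6.8540 * 8.314 * 434.4270 / 0.5720
= 24755.4559 / 0.5720 = 43278.7691 Pa = 43.2788 kPa

43.2788 kPa


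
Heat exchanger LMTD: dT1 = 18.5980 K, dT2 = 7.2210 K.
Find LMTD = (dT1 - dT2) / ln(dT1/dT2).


dT1/dT2 = 2.5755
ln(dT1/dT2) = 0.9461
LMTD = 11.3770 / 0.9461 = 12.0257 K

12.0257 K


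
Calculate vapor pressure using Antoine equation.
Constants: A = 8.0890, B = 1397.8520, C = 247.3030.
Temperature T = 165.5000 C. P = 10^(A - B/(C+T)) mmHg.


C+T = 412.8030
B/(C+T) = 3.3862
log10(P) = 8.0890 - 3.3862 = 4.7028
P = 10^4.7028 = 50437.6948 mmHg

50437.6948 mmHg


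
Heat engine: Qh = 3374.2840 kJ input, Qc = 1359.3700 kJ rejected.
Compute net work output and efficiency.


W = 3374.2840 - 1359.3700 = 2014.9140 kJ
eta = 2014.9140 / 3374.2840 = 0.5971 = 59.7138%

W = 2014.9140 kJ, eta = 59.7138%


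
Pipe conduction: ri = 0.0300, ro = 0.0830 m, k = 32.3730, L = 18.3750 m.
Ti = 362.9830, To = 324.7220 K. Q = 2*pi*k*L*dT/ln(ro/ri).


dT = 38.2610 K
ln(ro/ri) = 1.0176
Q = 2*pi*32.3730*18.3750*38.2610 / 1.0176 = 140524.1393 W

140524.1393 W


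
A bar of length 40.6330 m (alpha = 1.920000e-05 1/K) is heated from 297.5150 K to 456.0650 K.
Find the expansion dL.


dT = 158.5500 K
dL = 1.920000e-05 * 40.6330 * 158.5500 = 0.123693 m
L_final = 40.756693 m

dL = 0.123693 m


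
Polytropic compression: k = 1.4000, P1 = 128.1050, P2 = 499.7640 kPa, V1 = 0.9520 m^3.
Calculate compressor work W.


(k-1)/k = 0.2857
(P2/P1)^exp = 1.4754
W = 3.5000 * 128.1050 * 0.9520 * (1.4754 - 1) = 202.9286 kJ

202.9286 kJ


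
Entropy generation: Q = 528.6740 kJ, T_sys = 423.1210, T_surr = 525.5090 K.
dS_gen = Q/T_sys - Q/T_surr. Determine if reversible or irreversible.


dS_sys = 528.6740/423.1210 = 1.2495 kJ/K
dS_surr = -528.6740/525.5090 = -1.0060 kJ/K
dS_gen = 1.2495 - 1.0060 = 0.2434 kJ/K (irreversible)

dS_gen = 0.2434 kJ/K, irreversible


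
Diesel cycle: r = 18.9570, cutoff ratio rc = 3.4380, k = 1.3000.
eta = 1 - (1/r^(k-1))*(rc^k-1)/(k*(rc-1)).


r^(k-1) = 2.4173
rc^k = 4.9796
eta = 0.4806 = 48.0560%

48.0560%


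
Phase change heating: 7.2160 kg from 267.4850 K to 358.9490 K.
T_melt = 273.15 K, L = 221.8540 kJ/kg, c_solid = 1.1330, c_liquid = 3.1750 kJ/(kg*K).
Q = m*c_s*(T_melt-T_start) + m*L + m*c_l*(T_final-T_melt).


Q1 (sensible, solid) = 7.2160 * 1.1330 * 5.6650 = 46.3155 kJ
Q2 (latent) = 7.2160 * 221.8540 = 1600.8985 kJ
Q3 (sensible, liquid) = 7.2160 * 3.1750 * 85.7990 = 1965.7237 kJ
Q_total = 3612.9377 kJ

3612.9377 kJ


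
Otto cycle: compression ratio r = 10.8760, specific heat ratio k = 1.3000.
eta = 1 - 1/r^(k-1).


r^(k-1) = 2.0462
eta = 1 - 1/2.0462 = 0.5113 = 51.1281%

51.1281%


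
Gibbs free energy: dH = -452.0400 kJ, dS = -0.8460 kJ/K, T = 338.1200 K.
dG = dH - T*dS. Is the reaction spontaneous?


T*dS = 338.1200 * -0.8460 = -286.0495 kJ
dG = -452.0400 + 286.0495 = -165.9905 kJ (spontaneous)

dG = -165.9905 kJ, spontaneous


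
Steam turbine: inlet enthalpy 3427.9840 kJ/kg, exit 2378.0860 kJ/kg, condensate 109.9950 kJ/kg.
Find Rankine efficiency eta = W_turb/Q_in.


W = 1049.8980 kJ/kg
Q_in = 3317.9890 kJ/kg
eta = 0.3164 = 31.6426%

eta = 31.6426%


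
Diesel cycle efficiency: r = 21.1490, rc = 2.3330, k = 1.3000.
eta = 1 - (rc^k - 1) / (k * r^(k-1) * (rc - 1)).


r^(k-1) = 2.4980
rc^k = 3.0081
eta = 0.5361 = 53.6104%

53.6104%


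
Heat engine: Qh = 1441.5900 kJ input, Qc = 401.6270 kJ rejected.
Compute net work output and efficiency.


W = 1441.5900 - 401.6270 = 1039.9630 kJ
eta = 1039.9630 / 1441.5900 = 0.7214 = 72.1400%

W = 1039.9630 kJ, eta = 72.1400%


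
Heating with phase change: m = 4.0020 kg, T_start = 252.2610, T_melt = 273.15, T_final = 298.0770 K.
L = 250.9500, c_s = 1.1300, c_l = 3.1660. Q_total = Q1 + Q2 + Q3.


Q1 (sensible, solid) = 4.0020 * 1.1300 * 20.8890 = 94.4655 kJ
Q2 (latent) = 4.0020 * 250.9500 = 1004.3019 kJ
Q3 (sensible, liquid) = 4.0020 * 3.1660 * 24.9270 = 315.8334 kJ
Q_total = 1414.6008 kJ

1414.6008 kJ


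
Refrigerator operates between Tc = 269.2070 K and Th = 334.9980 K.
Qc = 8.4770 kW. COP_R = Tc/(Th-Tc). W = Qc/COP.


COP = 269.2070 / 65.7910 = 4.0919
W = 8.4770 / 4.0919 = 2.0717 kW

COP = 4.0919, W = 2.0717 kW


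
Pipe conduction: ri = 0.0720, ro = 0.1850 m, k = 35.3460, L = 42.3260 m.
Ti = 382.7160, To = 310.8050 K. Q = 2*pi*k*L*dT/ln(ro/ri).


dT = 71.9110 K
ln(ro/ri) = 0.9437
Q = 2*pi*35.3460*42.3260*71.9110 / 0.9437 = 716297.5727 W

716297.5727 W


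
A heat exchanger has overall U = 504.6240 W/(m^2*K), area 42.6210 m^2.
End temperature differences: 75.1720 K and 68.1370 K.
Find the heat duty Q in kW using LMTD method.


LMTD = 71.5969 K
Q = 504.6240 * 42.6210 * 71.5969 = 1539876.1321 W = 1539.8761 kW

1539.8761 kW


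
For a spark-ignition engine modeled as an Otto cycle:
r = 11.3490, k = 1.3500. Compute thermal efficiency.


r^(k-1) = 2.3401
eta = 1 - 1/2.3401 = 0.5727 = 57.2669%

57.2669%


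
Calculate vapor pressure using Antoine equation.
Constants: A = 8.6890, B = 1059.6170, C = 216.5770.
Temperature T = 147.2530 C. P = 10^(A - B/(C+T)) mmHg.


C+T = 363.8300
B/(C+T) = 2.9124
log10(P) = 8.6890 - 2.9124 = 5.7766
P = 10^5.7766 = 597866.3367 mmHg

597866.3367 mmHg


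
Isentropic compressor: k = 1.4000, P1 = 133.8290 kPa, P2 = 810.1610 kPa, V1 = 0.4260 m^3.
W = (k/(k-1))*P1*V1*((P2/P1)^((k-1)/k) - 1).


(k-1)/k = 0.2857
(P2/P1)^exp = 1.6728
W = 3.5000 * 133.8290 * 0.4260 * (1.6728 - 1) = 134.2426 kJ

134.2426 kJ


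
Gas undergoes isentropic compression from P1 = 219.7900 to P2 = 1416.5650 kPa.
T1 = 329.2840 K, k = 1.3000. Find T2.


(k-1)/k = 0.2308
(P2/P1)^exp = 1.5373
T2 = 329.2840 * 1.5373 = 506.1925 K

506.1925 K


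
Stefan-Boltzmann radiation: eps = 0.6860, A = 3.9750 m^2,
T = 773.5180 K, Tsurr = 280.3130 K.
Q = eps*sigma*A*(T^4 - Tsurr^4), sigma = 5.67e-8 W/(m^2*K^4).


T^4 = 3.5800e+11
Tsurr^4 = 6.1741e+09
Q = 0.6860 * 5.67e-8 * 3.9750 * 3.5182e+11 = 54396.4771 W

54396.4771 W


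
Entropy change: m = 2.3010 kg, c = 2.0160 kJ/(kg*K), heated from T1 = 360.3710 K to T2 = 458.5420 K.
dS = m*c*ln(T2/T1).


T2/T1 = 1.2724
ln(T2/T1) = 0.2409
dS = 2.3010 * 2.0160 * 0.2409 = 1.1176 kJ/K

1.1176 kJ/K


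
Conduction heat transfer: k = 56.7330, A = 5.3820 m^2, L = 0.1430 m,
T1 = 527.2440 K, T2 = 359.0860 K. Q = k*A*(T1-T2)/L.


dT = 168.1580 K
Q = 56.7330 * 5.3820 * 168.1580 / 0.1430 = 359054.9668 W

359054.9668 W


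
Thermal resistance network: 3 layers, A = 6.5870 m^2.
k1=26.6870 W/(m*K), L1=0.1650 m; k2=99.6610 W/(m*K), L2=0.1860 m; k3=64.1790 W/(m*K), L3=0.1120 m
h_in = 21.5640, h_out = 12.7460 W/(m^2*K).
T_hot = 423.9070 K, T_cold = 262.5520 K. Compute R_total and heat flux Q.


R_conv_in = 1/(21.5640*6.5870) = 0.0070
R_1 = 0.1650/(26.6870*6.5870) = 0.0009
R_2 = 0.1860/(99.6610*6.5870) = 0.0003
R_3 = 0.1120/(64.1790*6.5870) = 0.0003
R_conv_out = 1/(12.7460*6.5870) = 0.0119
R_total = 0.0204 K/W
Q = 161.3550 / 0.0204 = 7894.9291 W

R_total = 0.0204 K/W, Q = 7894.9291 W


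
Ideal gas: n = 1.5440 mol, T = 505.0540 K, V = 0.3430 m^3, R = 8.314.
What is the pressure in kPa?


P = nRT/V = 1.5440 * 8.314 * 505.0540 / 0.3430
= 6483.2853 / 0.3430 = 18901.7063 Pa = 18.9017 kPa

18.9017 kPa


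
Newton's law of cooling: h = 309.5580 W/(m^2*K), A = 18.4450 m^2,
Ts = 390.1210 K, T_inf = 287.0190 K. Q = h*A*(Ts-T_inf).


dT = 103.1020 K
Q = 309.5580 * 18.4450 * 103.1020 = 588691.5223 W

588691.5223 W


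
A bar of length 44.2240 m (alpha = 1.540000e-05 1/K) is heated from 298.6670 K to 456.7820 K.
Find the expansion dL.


dT = 158.1150 K
dL = 1.540000e-05 * 44.2240 * 158.1150 = 0.107684 m
L_final = 44.331684 m

dL = 0.107684 m


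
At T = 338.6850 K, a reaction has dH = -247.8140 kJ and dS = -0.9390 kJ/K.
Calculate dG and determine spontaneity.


T*dS = 338.6850 * -0.9390 = -318.0252 kJ
dG = -247.8140 + 318.0252 = 70.2112 kJ (non-spontaneous)

dG = 70.2112 kJ, non-spontaneous


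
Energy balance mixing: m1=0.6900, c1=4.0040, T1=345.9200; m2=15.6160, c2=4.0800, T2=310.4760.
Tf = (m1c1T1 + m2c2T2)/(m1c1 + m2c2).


num = 20737.1383
den = 66.4760
Tf = 311.9491 K

311.9491 K


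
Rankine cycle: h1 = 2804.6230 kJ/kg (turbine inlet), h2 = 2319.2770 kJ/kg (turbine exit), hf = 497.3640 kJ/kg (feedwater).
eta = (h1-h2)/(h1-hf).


W = 485.3460 kJ/kg
Q_in = 2307.2590 kJ/kg
eta = 0.2104 = 21.0356%

eta = 21.0356%


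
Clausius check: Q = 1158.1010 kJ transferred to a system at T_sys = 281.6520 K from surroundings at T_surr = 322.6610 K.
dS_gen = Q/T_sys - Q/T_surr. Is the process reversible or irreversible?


dS_sys = 1158.1010/281.6520 = 4.1118 kJ/K
dS_surr = -1158.1010/322.6610 = -3.5892 kJ/K
dS_gen = 4.1118 - 3.5892 = 0.5226 kJ/K (irreversible)

dS_gen = 0.5226 kJ/K, irreversible


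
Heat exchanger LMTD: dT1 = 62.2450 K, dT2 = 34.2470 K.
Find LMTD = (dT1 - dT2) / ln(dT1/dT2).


dT1/dT2 = 1.8175
ln(dT1/dT2) = 0.5975
LMTD = 27.9980 / 0.5975 = 46.8602 K

46.8602 K


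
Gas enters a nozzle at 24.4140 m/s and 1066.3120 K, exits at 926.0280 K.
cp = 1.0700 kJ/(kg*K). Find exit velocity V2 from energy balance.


dT = 140.2840 K
2*cp*1000*dT = 300207.7600
V1^2 = 596.0434
V2 = sqrt(300803.8034) = 548.4558 m/s

548.4558 m/s


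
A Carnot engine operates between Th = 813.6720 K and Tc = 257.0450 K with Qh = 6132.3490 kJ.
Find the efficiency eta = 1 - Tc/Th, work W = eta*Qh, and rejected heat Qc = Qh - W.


eta = 1 - 257.0450/813.6720 = 0.6841
W = 0.6841 * 6132.3490 = 4195.0946 kJ
Qc = 6132.3490 - 4195.0946 = 1937.2544 kJ

eta = 68.4093%, W = 4195.0946 kJ, Qc = 1937.2544 kJ


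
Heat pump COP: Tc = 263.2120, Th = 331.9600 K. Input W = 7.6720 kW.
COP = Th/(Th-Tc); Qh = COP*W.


COP = 331.9600 / 68.7480 = 4.8286
Qh = 4.8286 * 7.6720 = 37.0454 kW

COP = 4.8286, Qh = 37.0454 kW


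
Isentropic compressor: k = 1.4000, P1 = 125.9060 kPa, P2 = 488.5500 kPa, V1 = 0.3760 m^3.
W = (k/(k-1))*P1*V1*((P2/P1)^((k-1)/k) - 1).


(k-1)/k = 0.2857
(P2/P1)^exp = 1.4731
W = 3.5000 * 125.9060 * 0.3760 * (1.4731 - 1) = 78.3970 kJ

78.3970 kJ


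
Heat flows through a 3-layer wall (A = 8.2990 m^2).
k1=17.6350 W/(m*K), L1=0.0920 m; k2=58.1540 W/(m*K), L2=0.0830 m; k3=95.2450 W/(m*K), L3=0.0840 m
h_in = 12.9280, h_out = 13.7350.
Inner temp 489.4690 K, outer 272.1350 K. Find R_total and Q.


R_conv_in = 1/(12.9280*8.2990) = 0.0093
R_1 = 0.0920/(17.6350*8.2990) = 0.0006
R_2 = 0.0830/(58.1540*8.2990) = 0.0002
R_3 = 0.0840/(95.2450*8.2990) = 0.0001
R_conv_out = 1/(13.7350*8.2990) = 0.0088
R_total = 0.0190 K/W
Q = 217.3340 / 0.0190 = 11438.3949 W

R_total = 0.0190 K/W, Q = 11438.3949 W


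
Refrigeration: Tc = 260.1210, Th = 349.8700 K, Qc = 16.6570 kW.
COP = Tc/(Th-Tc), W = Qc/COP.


COP = 260.1210 / 89.7490 = 2.8983
W = 16.6570 / 2.8983 = 5.7471 kW

COP = 2.8983, W = 5.7471 kW


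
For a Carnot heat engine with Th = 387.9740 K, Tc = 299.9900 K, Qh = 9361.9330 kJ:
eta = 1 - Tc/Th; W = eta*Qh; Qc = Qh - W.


eta = 1 - 299.9900/387.9740 = 0.2268
W = 0.2268 * 9361.9330 = 2123.0812 kJ
Qc = 9361.9330 - 2123.0812 = 7238.8518 kJ

eta = 22.6778%, W = 2123.0812 kJ, Qc = 7238.8518 kJ


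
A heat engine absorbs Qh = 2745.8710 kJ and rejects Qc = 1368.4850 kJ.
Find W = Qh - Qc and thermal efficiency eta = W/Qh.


W = 2745.8710 - 1368.4850 = 1377.3860 kJ
eta = 1377.3860 / 2745.8710 = 0.5016 = 50.1621%

W = 1377.3860 kJ, eta = 50.1621%


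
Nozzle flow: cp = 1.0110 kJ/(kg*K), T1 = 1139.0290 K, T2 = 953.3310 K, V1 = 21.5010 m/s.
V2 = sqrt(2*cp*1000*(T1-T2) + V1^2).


dT = 185.6980 K
2*cp*1000*dT = 375481.3560
V1^2 = 462.2930
V2 = sqrt(375943.6490) = 613.1424 m/s

613.1424 m/s


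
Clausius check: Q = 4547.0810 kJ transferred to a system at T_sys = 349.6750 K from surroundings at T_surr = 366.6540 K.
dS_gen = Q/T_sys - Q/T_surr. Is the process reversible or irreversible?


dS_sys = 4547.0810/349.6750 = 13.0037 kJ/K
dS_surr = -4547.0810/366.6540 = -12.4016 kJ/K
dS_gen = 13.0037 - 12.4016 = 0.6022 kJ/K (irreversible)

dS_gen = 0.6022 kJ/K, irreversible


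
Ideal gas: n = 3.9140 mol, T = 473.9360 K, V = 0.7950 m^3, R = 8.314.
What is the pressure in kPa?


P = nRT/V = 3.9140 * 8.314 * 473.9360 / 0.7950
= 15422.3495 / 0.7950 = 19399.1817 Pa = 19.3992 kPa

19.3992 kPa


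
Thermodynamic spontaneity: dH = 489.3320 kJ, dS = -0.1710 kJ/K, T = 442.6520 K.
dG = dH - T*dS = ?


T*dS = 442.6520 * -0.1710 = -75.6935 kJ
dG = 489.3320 + 75.6935 = 565.0255 kJ (non-spontaneous)

dG = 565.0255 kJ, non-spontaneous


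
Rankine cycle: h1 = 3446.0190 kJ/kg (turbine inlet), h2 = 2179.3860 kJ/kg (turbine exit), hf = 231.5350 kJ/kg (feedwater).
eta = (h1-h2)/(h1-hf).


W = 1266.6330 kJ/kg
Q_in = 3214.4840 kJ/kg
eta = 0.3940 = 39.4039%

eta = 39.4039%


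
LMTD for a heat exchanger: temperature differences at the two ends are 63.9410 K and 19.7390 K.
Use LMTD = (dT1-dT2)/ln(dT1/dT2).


dT1/dT2 = 3.2393
ln(dT1/dT2) = 1.1754
LMTD = 44.2020 / 1.1754 = 37.6071 K

37.6071 K


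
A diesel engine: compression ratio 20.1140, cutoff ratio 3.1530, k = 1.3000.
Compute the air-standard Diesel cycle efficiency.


r^(k-1) = 2.4606
rc^k = 4.4498
eta = 0.4991 = 49.9092%

49.9092%


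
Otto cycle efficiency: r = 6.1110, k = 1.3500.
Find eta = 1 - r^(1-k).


r^(k-1) = 1.8843
eta = 1 - 1/1.8843 = 0.4693 = 46.9286%

46.9286%


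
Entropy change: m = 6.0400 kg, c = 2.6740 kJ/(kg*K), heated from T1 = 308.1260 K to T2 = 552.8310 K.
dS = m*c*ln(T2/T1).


T2/T1 = 1.7942
ln(T2/T1) = 0.5845
dS = 6.0400 * 2.6740 * 0.5845 = 9.4409 kJ/K

9.4409 kJ/K


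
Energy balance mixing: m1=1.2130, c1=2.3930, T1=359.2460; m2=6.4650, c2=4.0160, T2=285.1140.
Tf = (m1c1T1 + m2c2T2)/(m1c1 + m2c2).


num = 8445.3268
den = 28.8661
Tf = 292.5685 K

292.5685 K


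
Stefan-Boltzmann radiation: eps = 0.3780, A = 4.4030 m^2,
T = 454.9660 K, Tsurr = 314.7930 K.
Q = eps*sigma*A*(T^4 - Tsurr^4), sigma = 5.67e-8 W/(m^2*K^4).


T^4 = 4.2847e+10
Tsurr^4 = 9.8197e+09
Q = 0.3780 * 5.67e-8 * 4.4030 * 3.3027e+10 = 3116.6639 W

3116.6639 W


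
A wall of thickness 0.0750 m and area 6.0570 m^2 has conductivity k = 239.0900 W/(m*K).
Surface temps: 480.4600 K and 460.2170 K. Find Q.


dT = 20.2430 K
Q = 239.0900 * 6.0570 * 20.2430 / 0.0750 = 390870.2327 W

390870.2327 W


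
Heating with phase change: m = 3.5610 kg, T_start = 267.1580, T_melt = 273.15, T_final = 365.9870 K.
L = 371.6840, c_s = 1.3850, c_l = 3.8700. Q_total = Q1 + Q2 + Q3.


Q1 (sensible, solid) = 3.5610 * 1.3850 * 5.9920 = 29.5525 kJ
Q2 (latent) = 3.5610 * 371.6840 = 1323.5667 kJ
Q3 (sensible, liquid) = 3.5610 * 3.8700 * 92.8370 = 1279.3932 kJ
Q_total = 2632.5124 kJ

2632.5124 kJ


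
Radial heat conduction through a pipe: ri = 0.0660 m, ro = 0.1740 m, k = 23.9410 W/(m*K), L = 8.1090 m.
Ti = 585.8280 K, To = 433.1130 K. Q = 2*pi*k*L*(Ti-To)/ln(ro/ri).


dT = 152.7150 K
ln(ro/ri) = 0.9694
Q = 2*pi*23.9410*8.1090*152.7150 / 0.9694 = 192162.1667 W

192162.1667 W


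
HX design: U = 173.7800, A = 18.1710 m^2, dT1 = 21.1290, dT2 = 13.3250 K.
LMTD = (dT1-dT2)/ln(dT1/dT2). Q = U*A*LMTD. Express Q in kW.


LMTD = 16.9282 K
Q = 173.7800 * 18.1710 * 16.9282 = 53455.2894 W = 53.4553 kW

53.4553 kW


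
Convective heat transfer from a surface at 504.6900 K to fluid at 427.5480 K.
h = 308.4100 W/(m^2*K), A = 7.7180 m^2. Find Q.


dT = 77.1420 K
Q = 308.4100 * 7.7180 * 77.1420 = 183621.7490 W

183621.7490 W


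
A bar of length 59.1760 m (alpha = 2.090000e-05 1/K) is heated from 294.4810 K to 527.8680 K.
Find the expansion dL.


dT = 233.3870 K
dL = 2.090000e-05 * 59.1760 * 233.3870 = 0.288648 m
L_final = 59.464648 m

dL = 0.288648 m


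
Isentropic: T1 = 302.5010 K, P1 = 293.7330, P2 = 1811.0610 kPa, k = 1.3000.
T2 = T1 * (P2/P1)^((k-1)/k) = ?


(k-1)/k = 0.2308
(P2/P1)^exp = 1.5216
T2 = 302.5010 * 1.5216 = 460.2883 K

460.2883 K


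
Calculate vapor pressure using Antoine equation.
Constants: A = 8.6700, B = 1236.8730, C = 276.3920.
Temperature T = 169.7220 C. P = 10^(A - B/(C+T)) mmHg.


C+T = 446.1140
B/(C+T) = 2.7725
log10(P) = 8.6700 - 2.7725 = 5.8975
P = 10^5.8975 = 789679.4401 mmHg

789679.4401 mmHg


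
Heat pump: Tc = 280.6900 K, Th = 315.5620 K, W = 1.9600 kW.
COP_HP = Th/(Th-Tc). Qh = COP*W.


COP = 315.5620 / 34.8720 = 9.0492
Qh = 9.0492 * 1.9600 = 17.7363 kW

COP = 9.0492, Qh = 17.7363 kW


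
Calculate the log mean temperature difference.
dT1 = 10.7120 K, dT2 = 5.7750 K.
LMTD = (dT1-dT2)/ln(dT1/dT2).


dT1/dT2 = 1.8549
ln(dT1/dT2) = 0.6178
LMTD = 4.9370 / 0.6178 = 7.9909 K

7.9909 K


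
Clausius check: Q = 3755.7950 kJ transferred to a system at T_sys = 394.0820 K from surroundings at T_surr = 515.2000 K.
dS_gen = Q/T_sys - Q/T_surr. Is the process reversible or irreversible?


dS_sys = 3755.7950/394.0820 = 9.5305 kJ/K
dS_surr = -3755.7950/515.2000 = -7.2900 kJ/K
dS_gen = 9.5305 - 7.2900 = 2.2405 kJ/K (irreversible)

dS_gen = 2.2405 kJ/K, irreversible


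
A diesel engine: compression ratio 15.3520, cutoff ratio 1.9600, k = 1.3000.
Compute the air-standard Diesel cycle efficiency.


r^(k-1) = 2.2691
rc^k = 2.3985
eta = 0.5062 = 50.6160%

50.6160%


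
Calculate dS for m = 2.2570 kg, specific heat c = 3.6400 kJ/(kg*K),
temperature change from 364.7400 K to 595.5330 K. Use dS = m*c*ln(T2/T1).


T2/T1 = 1.6328
ln(T2/T1) = 0.4903
dS = 2.2570 * 3.6400 * 0.4903 = 4.0278 kJ/K

4.0278 kJ/K


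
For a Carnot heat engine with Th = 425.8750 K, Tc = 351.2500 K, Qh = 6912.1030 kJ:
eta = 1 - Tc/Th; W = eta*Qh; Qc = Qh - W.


eta = 1 - 351.2500/425.8750 = 0.1752
W = 0.1752 * 6912.1030 = 1211.1903 kJ
Qc = 6912.1030 - 1211.1903 = 5700.9127 kJ

eta = 17.5227%, W = 1211.1903 kJ, Qc = 5700.9127 kJ


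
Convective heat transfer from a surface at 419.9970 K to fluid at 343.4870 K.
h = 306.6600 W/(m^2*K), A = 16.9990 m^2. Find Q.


dT = 76.5100 K
Q = 306.6600 * 16.9990 * 76.5100 = 398839.9996 W

398839.9996 W


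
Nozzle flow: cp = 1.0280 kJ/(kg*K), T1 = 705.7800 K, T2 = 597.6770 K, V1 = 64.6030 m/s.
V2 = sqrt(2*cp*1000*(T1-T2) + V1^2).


dT = 108.1030 K
2*cp*1000*dT = 222259.7680
V1^2 = 4173.5476
V2 = sqrt(226433.3156) = 475.8501 m/s

475.8501 m/s


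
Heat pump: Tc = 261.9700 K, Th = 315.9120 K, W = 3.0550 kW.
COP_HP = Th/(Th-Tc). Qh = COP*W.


COP = 315.9120 / 53.9420 = 5.8565
Qh = 5.8565 * 3.0550 = 17.8916 kW

COP = 5.8565, Qh = 17.8916 kW


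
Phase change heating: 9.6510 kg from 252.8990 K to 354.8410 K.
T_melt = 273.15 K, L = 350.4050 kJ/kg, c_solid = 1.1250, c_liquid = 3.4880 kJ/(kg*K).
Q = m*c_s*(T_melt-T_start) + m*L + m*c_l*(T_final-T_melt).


Q1 (sensible, solid) = 9.6510 * 1.1250 * 20.2510 = 219.8727 kJ
Q2 (latent) = 9.6510 * 350.4050 = 3381.7587 kJ
Q3 (sensible, liquid) = 9.6510 * 3.4880 * 81.6910 = 2749.9386 kJ
Q_total = 6351.5700 kJ

6351.5700 kJ


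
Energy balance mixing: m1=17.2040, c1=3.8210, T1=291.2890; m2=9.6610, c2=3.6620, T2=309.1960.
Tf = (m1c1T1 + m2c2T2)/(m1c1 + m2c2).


num = 30087.2307
den = 101.1151
Tf = 297.5544 K

297.5544 K


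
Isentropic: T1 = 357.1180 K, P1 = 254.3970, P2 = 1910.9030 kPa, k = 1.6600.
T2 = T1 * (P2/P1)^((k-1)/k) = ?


(k-1)/k = 0.3976
(P2/P1)^exp = 2.2294
T2 = 357.1180 * 2.2294 = 796.1451 K

796.1451 K


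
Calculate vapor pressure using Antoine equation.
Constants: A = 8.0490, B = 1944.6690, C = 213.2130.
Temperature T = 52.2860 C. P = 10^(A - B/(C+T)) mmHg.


C+T = 265.4990
B/(C+T) = 7.3246
log10(P) = 8.0490 - 7.3246 = 0.7244
P = 10^0.7244 = 5.3017 mmHg

5.3017 mmHg


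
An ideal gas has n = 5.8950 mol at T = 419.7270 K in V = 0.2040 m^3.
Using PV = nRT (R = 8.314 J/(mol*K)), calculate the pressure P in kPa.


P = nRT/V = 5.8950 * 8.314 * 419.7270 / 0.2040
= 20571.2526 / 0.2040 = 100839.4735 Pa = 100.8395 kPa

100.8395 kPa


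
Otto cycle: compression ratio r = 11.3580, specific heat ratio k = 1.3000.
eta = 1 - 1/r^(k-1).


r^(k-1) = 2.0730
eta = 1 - 1/2.0730 = 0.5176 = 51.7598%

51.7598%


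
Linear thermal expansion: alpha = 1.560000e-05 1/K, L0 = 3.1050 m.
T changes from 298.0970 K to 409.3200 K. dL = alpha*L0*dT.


dT = 111.2230 K
dL = 1.560000e-05 * 3.1050 * 111.2230 = 0.005387 m
L_final = 3.110387 m

dL = 0.005387 m


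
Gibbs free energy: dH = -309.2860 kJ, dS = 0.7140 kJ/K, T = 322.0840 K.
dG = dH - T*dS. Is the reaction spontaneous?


T*dS = 322.0840 * 0.7140 = 229.9680 kJ
dG = -309.2860 - 229.9680 = -539.2540 kJ (spontaneous)

dG = -539.2540 kJ, spontaneous


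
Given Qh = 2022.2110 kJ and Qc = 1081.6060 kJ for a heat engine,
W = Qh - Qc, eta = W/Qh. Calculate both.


W = 2022.2110 - 1081.6060 = 940.6050 kJ
eta = 940.6050 / 2022.2110 = 0.4651 = 46.5137%

W = 940.6050 kJ, eta = 46.5137%


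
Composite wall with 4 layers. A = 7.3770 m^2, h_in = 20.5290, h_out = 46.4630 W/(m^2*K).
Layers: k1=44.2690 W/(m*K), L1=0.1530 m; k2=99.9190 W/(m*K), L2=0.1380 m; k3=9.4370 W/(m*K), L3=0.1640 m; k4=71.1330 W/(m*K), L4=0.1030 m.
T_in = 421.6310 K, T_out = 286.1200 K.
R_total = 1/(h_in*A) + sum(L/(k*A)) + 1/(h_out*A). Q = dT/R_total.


R_conv_in = 1/(20.5290*7.3770) = 0.0066
R_1 = 0.1530/(44.2690*7.3770) = 0.0005
R_2 = 0.1380/(99.9190*7.3770) = 0.0002
R_3 = 0.1640/(9.4370*7.3770) = 0.0024
R_4 = 0.1030/(71.1330*7.3770) = 0.0002
R_conv_out = 1/(46.4630*7.3770) = 0.0029
R_total = 0.0127 K/W
Q = 135.5110 / 0.0127 = 10646.3123 W

R_total = 0.0127 K/W, Q = 10646.3123 W
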